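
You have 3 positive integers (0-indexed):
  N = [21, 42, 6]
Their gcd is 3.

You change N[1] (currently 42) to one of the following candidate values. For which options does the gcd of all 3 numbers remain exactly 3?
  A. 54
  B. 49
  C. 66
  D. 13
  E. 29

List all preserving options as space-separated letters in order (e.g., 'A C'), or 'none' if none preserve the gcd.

Old gcd = 3; gcd of others (without N[1]) = 3
New gcd for candidate v: gcd(3, v). Preserves old gcd iff gcd(3, v) = 3.
  Option A: v=54, gcd(3,54)=3 -> preserves
  Option B: v=49, gcd(3,49)=1 -> changes
  Option C: v=66, gcd(3,66)=3 -> preserves
  Option D: v=13, gcd(3,13)=1 -> changes
  Option E: v=29, gcd(3,29)=1 -> changes

Answer: A C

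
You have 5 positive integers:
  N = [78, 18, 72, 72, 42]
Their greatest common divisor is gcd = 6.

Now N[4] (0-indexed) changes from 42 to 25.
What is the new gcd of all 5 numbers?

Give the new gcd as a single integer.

Answer: 1

Derivation:
Numbers: [78, 18, 72, 72, 42], gcd = 6
Change: index 4, 42 -> 25
gcd of the OTHER numbers (without index 4): gcd([78, 18, 72, 72]) = 6
New gcd = gcd(g_others, new_val) = gcd(6, 25) = 1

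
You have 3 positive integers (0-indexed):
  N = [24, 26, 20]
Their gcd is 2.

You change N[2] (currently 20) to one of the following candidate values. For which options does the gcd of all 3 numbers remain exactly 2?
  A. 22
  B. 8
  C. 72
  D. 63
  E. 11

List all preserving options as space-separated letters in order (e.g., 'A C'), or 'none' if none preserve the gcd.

Answer: A B C

Derivation:
Old gcd = 2; gcd of others (without N[2]) = 2
New gcd for candidate v: gcd(2, v). Preserves old gcd iff gcd(2, v) = 2.
  Option A: v=22, gcd(2,22)=2 -> preserves
  Option B: v=8, gcd(2,8)=2 -> preserves
  Option C: v=72, gcd(2,72)=2 -> preserves
  Option D: v=63, gcd(2,63)=1 -> changes
  Option E: v=11, gcd(2,11)=1 -> changes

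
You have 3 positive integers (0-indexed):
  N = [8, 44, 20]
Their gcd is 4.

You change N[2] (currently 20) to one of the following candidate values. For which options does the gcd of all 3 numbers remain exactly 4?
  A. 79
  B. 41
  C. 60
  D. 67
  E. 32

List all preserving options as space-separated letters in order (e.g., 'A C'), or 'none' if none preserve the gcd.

Old gcd = 4; gcd of others (without N[2]) = 4
New gcd for candidate v: gcd(4, v). Preserves old gcd iff gcd(4, v) = 4.
  Option A: v=79, gcd(4,79)=1 -> changes
  Option B: v=41, gcd(4,41)=1 -> changes
  Option C: v=60, gcd(4,60)=4 -> preserves
  Option D: v=67, gcd(4,67)=1 -> changes
  Option E: v=32, gcd(4,32)=4 -> preserves

Answer: C E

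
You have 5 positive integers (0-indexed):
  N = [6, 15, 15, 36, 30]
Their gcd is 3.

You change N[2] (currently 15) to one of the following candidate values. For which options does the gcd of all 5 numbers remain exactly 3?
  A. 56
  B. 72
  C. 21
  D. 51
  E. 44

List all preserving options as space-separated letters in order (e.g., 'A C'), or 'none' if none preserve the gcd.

Answer: B C D

Derivation:
Old gcd = 3; gcd of others (without N[2]) = 3
New gcd for candidate v: gcd(3, v). Preserves old gcd iff gcd(3, v) = 3.
  Option A: v=56, gcd(3,56)=1 -> changes
  Option B: v=72, gcd(3,72)=3 -> preserves
  Option C: v=21, gcd(3,21)=3 -> preserves
  Option D: v=51, gcd(3,51)=3 -> preserves
  Option E: v=44, gcd(3,44)=1 -> changes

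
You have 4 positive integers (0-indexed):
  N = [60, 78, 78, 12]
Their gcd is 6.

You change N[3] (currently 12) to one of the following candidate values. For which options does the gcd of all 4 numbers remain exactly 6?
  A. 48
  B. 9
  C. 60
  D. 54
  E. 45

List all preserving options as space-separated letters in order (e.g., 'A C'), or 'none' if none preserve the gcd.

Old gcd = 6; gcd of others (without N[3]) = 6
New gcd for candidate v: gcd(6, v). Preserves old gcd iff gcd(6, v) = 6.
  Option A: v=48, gcd(6,48)=6 -> preserves
  Option B: v=9, gcd(6,9)=3 -> changes
  Option C: v=60, gcd(6,60)=6 -> preserves
  Option D: v=54, gcd(6,54)=6 -> preserves
  Option E: v=45, gcd(6,45)=3 -> changes

Answer: A C D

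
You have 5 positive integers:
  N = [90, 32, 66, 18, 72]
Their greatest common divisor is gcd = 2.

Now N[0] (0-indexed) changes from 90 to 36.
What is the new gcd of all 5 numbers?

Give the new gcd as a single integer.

Answer: 2

Derivation:
Numbers: [90, 32, 66, 18, 72], gcd = 2
Change: index 0, 90 -> 36
gcd of the OTHER numbers (without index 0): gcd([32, 66, 18, 72]) = 2
New gcd = gcd(g_others, new_val) = gcd(2, 36) = 2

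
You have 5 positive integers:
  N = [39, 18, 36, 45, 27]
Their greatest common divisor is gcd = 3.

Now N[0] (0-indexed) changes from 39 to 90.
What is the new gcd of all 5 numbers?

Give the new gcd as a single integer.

Numbers: [39, 18, 36, 45, 27], gcd = 3
Change: index 0, 39 -> 90
gcd of the OTHER numbers (without index 0): gcd([18, 36, 45, 27]) = 9
New gcd = gcd(g_others, new_val) = gcd(9, 90) = 9

Answer: 9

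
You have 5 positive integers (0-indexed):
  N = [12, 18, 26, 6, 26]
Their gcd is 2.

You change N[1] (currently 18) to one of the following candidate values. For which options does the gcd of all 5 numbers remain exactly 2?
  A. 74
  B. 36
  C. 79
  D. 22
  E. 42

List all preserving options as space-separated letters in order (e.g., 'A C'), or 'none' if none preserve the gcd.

Old gcd = 2; gcd of others (without N[1]) = 2
New gcd for candidate v: gcd(2, v). Preserves old gcd iff gcd(2, v) = 2.
  Option A: v=74, gcd(2,74)=2 -> preserves
  Option B: v=36, gcd(2,36)=2 -> preserves
  Option C: v=79, gcd(2,79)=1 -> changes
  Option D: v=22, gcd(2,22)=2 -> preserves
  Option E: v=42, gcd(2,42)=2 -> preserves

Answer: A B D E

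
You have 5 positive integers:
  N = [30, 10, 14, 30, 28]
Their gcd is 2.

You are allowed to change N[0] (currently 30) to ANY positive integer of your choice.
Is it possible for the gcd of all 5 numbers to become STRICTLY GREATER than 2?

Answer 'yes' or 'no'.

Current gcd = 2
gcd of all OTHER numbers (without N[0]=30): gcd([10, 14, 30, 28]) = 2
The new gcd after any change is gcd(2, new_value).
This can be at most 2.
Since 2 = old gcd 2, the gcd can only stay the same or decrease.

Answer: no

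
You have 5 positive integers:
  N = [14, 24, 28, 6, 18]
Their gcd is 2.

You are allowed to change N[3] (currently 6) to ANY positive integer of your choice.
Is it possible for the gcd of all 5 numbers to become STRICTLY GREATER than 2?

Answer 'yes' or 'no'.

Answer: no

Derivation:
Current gcd = 2
gcd of all OTHER numbers (without N[3]=6): gcd([14, 24, 28, 18]) = 2
The new gcd after any change is gcd(2, new_value).
This can be at most 2.
Since 2 = old gcd 2, the gcd can only stay the same or decrease.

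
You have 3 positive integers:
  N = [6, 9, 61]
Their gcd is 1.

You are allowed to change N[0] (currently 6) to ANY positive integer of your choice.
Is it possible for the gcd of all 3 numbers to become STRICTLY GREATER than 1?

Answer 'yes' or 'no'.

Answer: no

Derivation:
Current gcd = 1
gcd of all OTHER numbers (without N[0]=6): gcd([9, 61]) = 1
The new gcd after any change is gcd(1, new_value).
This can be at most 1.
Since 1 = old gcd 1, the gcd can only stay the same or decrease.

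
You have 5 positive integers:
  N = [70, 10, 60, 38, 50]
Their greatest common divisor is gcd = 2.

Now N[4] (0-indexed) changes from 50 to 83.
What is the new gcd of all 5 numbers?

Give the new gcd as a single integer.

Numbers: [70, 10, 60, 38, 50], gcd = 2
Change: index 4, 50 -> 83
gcd of the OTHER numbers (without index 4): gcd([70, 10, 60, 38]) = 2
New gcd = gcd(g_others, new_val) = gcd(2, 83) = 1

Answer: 1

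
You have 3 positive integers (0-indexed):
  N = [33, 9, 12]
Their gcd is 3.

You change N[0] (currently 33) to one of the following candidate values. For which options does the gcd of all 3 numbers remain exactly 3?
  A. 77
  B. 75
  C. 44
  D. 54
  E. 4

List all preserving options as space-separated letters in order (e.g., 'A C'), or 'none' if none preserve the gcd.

Answer: B D

Derivation:
Old gcd = 3; gcd of others (without N[0]) = 3
New gcd for candidate v: gcd(3, v). Preserves old gcd iff gcd(3, v) = 3.
  Option A: v=77, gcd(3,77)=1 -> changes
  Option B: v=75, gcd(3,75)=3 -> preserves
  Option C: v=44, gcd(3,44)=1 -> changes
  Option D: v=54, gcd(3,54)=3 -> preserves
  Option E: v=4, gcd(3,4)=1 -> changes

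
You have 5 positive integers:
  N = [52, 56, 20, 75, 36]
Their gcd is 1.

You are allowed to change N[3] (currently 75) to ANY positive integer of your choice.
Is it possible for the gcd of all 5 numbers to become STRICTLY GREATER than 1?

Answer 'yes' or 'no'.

Current gcd = 1
gcd of all OTHER numbers (without N[3]=75): gcd([52, 56, 20, 36]) = 4
The new gcd after any change is gcd(4, new_value).
This can be at most 4.
Since 4 > old gcd 1, the gcd CAN increase (e.g., set N[3] = 4).

Answer: yes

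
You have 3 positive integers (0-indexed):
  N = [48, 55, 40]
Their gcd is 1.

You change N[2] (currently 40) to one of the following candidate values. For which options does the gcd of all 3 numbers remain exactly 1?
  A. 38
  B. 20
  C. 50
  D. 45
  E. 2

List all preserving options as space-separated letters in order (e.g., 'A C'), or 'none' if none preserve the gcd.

Old gcd = 1; gcd of others (without N[2]) = 1
New gcd for candidate v: gcd(1, v). Preserves old gcd iff gcd(1, v) = 1.
  Option A: v=38, gcd(1,38)=1 -> preserves
  Option B: v=20, gcd(1,20)=1 -> preserves
  Option C: v=50, gcd(1,50)=1 -> preserves
  Option D: v=45, gcd(1,45)=1 -> preserves
  Option E: v=2, gcd(1,2)=1 -> preserves

Answer: A B C D E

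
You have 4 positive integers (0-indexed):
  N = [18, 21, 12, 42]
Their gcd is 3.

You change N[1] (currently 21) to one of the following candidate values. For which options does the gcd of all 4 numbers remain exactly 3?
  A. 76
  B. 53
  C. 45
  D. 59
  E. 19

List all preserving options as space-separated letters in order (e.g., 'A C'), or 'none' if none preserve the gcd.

Answer: C

Derivation:
Old gcd = 3; gcd of others (without N[1]) = 6
New gcd for candidate v: gcd(6, v). Preserves old gcd iff gcd(6, v) = 3.
  Option A: v=76, gcd(6,76)=2 -> changes
  Option B: v=53, gcd(6,53)=1 -> changes
  Option C: v=45, gcd(6,45)=3 -> preserves
  Option D: v=59, gcd(6,59)=1 -> changes
  Option E: v=19, gcd(6,19)=1 -> changes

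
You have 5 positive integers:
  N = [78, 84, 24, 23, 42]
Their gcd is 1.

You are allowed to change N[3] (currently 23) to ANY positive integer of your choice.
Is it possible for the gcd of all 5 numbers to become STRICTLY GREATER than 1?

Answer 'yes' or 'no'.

Current gcd = 1
gcd of all OTHER numbers (without N[3]=23): gcd([78, 84, 24, 42]) = 6
The new gcd after any change is gcd(6, new_value).
This can be at most 6.
Since 6 > old gcd 1, the gcd CAN increase (e.g., set N[3] = 6).

Answer: yes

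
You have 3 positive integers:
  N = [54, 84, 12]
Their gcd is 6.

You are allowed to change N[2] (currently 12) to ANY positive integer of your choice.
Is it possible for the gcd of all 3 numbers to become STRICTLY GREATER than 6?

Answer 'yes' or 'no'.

Current gcd = 6
gcd of all OTHER numbers (without N[2]=12): gcd([54, 84]) = 6
The new gcd after any change is gcd(6, new_value).
This can be at most 6.
Since 6 = old gcd 6, the gcd can only stay the same or decrease.

Answer: no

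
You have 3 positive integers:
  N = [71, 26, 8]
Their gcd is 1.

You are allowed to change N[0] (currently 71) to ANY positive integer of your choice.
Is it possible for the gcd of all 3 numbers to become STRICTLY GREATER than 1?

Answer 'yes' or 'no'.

Answer: yes

Derivation:
Current gcd = 1
gcd of all OTHER numbers (without N[0]=71): gcd([26, 8]) = 2
The new gcd after any change is gcd(2, new_value).
This can be at most 2.
Since 2 > old gcd 1, the gcd CAN increase (e.g., set N[0] = 2).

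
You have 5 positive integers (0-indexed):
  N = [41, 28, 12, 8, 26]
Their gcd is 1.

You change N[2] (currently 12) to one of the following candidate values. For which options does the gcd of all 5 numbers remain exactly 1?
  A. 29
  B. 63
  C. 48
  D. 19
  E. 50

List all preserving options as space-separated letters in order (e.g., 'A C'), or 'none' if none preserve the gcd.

Answer: A B C D E

Derivation:
Old gcd = 1; gcd of others (without N[2]) = 1
New gcd for candidate v: gcd(1, v). Preserves old gcd iff gcd(1, v) = 1.
  Option A: v=29, gcd(1,29)=1 -> preserves
  Option B: v=63, gcd(1,63)=1 -> preserves
  Option C: v=48, gcd(1,48)=1 -> preserves
  Option D: v=19, gcd(1,19)=1 -> preserves
  Option E: v=50, gcd(1,50)=1 -> preserves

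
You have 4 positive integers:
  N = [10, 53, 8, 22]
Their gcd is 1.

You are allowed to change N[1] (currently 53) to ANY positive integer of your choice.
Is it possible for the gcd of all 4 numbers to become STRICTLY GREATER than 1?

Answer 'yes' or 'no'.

Answer: yes

Derivation:
Current gcd = 1
gcd of all OTHER numbers (without N[1]=53): gcd([10, 8, 22]) = 2
The new gcd after any change is gcd(2, new_value).
This can be at most 2.
Since 2 > old gcd 1, the gcd CAN increase (e.g., set N[1] = 2).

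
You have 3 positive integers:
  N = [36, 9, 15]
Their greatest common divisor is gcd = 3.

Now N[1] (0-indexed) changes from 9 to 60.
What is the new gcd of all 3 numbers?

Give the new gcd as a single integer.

Numbers: [36, 9, 15], gcd = 3
Change: index 1, 9 -> 60
gcd of the OTHER numbers (without index 1): gcd([36, 15]) = 3
New gcd = gcd(g_others, new_val) = gcd(3, 60) = 3

Answer: 3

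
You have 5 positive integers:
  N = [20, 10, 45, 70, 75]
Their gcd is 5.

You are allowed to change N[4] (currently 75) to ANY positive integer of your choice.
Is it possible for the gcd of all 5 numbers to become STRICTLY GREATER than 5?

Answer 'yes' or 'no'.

Current gcd = 5
gcd of all OTHER numbers (without N[4]=75): gcd([20, 10, 45, 70]) = 5
The new gcd after any change is gcd(5, new_value).
This can be at most 5.
Since 5 = old gcd 5, the gcd can only stay the same or decrease.

Answer: no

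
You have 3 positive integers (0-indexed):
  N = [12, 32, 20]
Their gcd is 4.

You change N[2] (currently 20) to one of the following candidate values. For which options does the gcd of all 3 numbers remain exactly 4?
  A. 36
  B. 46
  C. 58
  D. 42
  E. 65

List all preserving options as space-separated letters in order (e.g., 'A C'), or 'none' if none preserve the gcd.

Answer: A

Derivation:
Old gcd = 4; gcd of others (without N[2]) = 4
New gcd for candidate v: gcd(4, v). Preserves old gcd iff gcd(4, v) = 4.
  Option A: v=36, gcd(4,36)=4 -> preserves
  Option B: v=46, gcd(4,46)=2 -> changes
  Option C: v=58, gcd(4,58)=2 -> changes
  Option D: v=42, gcd(4,42)=2 -> changes
  Option E: v=65, gcd(4,65)=1 -> changes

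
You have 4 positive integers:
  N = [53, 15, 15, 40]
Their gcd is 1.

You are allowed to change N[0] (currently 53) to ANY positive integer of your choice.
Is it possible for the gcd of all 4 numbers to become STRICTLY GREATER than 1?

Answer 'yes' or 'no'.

Answer: yes

Derivation:
Current gcd = 1
gcd of all OTHER numbers (without N[0]=53): gcd([15, 15, 40]) = 5
The new gcd after any change is gcd(5, new_value).
This can be at most 5.
Since 5 > old gcd 1, the gcd CAN increase (e.g., set N[0] = 5).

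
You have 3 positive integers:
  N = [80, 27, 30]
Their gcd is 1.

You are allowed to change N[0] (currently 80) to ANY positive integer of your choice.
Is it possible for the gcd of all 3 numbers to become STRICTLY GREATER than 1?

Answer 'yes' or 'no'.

Current gcd = 1
gcd of all OTHER numbers (without N[0]=80): gcd([27, 30]) = 3
The new gcd after any change is gcd(3, new_value).
This can be at most 3.
Since 3 > old gcd 1, the gcd CAN increase (e.g., set N[0] = 3).

Answer: yes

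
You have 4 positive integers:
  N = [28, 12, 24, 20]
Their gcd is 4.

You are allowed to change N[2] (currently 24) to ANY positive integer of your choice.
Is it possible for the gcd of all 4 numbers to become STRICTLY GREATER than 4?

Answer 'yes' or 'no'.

Current gcd = 4
gcd of all OTHER numbers (without N[2]=24): gcd([28, 12, 20]) = 4
The new gcd after any change is gcd(4, new_value).
This can be at most 4.
Since 4 = old gcd 4, the gcd can only stay the same or decrease.

Answer: no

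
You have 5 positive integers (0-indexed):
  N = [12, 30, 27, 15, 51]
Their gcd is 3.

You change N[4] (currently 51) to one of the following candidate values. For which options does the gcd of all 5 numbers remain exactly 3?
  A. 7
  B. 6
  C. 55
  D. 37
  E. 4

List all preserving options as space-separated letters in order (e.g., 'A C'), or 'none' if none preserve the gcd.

Old gcd = 3; gcd of others (without N[4]) = 3
New gcd for candidate v: gcd(3, v). Preserves old gcd iff gcd(3, v) = 3.
  Option A: v=7, gcd(3,7)=1 -> changes
  Option B: v=6, gcd(3,6)=3 -> preserves
  Option C: v=55, gcd(3,55)=1 -> changes
  Option D: v=37, gcd(3,37)=1 -> changes
  Option E: v=4, gcd(3,4)=1 -> changes

Answer: B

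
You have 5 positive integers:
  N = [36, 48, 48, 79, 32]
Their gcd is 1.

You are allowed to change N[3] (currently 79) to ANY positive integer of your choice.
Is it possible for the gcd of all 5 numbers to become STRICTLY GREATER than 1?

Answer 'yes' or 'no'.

Answer: yes

Derivation:
Current gcd = 1
gcd of all OTHER numbers (without N[3]=79): gcd([36, 48, 48, 32]) = 4
The new gcd after any change is gcd(4, new_value).
This can be at most 4.
Since 4 > old gcd 1, the gcd CAN increase (e.g., set N[3] = 4).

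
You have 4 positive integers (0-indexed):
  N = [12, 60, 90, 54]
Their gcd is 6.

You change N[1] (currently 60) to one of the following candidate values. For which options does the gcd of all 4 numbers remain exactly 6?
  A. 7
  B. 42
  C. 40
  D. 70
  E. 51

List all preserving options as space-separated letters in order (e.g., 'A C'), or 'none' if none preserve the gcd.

Old gcd = 6; gcd of others (without N[1]) = 6
New gcd for candidate v: gcd(6, v). Preserves old gcd iff gcd(6, v) = 6.
  Option A: v=7, gcd(6,7)=1 -> changes
  Option B: v=42, gcd(6,42)=6 -> preserves
  Option C: v=40, gcd(6,40)=2 -> changes
  Option D: v=70, gcd(6,70)=2 -> changes
  Option E: v=51, gcd(6,51)=3 -> changes

Answer: B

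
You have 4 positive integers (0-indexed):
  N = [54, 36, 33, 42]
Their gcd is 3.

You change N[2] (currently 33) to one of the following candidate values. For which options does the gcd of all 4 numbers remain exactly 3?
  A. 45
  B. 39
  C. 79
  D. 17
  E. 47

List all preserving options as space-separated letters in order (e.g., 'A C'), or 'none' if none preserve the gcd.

Answer: A B

Derivation:
Old gcd = 3; gcd of others (without N[2]) = 6
New gcd for candidate v: gcd(6, v). Preserves old gcd iff gcd(6, v) = 3.
  Option A: v=45, gcd(6,45)=3 -> preserves
  Option B: v=39, gcd(6,39)=3 -> preserves
  Option C: v=79, gcd(6,79)=1 -> changes
  Option D: v=17, gcd(6,17)=1 -> changes
  Option E: v=47, gcd(6,47)=1 -> changes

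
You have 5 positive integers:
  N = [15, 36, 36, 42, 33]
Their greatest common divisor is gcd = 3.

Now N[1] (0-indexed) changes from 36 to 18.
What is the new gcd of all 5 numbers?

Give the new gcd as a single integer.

Answer: 3

Derivation:
Numbers: [15, 36, 36, 42, 33], gcd = 3
Change: index 1, 36 -> 18
gcd of the OTHER numbers (without index 1): gcd([15, 36, 42, 33]) = 3
New gcd = gcd(g_others, new_val) = gcd(3, 18) = 3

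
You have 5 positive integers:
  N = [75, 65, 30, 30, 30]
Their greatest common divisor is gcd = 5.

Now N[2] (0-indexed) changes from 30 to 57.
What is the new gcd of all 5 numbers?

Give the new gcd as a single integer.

Numbers: [75, 65, 30, 30, 30], gcd = 5
Change: index 2, 30 -> 57
gcd of the OTHER numbers (without index 2): gcd([75, 65, 30, 30]) = 5
New gcd = gcd(g_others, new_val) = gcd(5, 57) = 1

Answer: 1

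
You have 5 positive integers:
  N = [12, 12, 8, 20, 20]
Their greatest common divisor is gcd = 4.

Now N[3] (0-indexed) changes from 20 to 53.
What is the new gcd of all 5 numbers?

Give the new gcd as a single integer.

Numbers: [12, 12, 8, 20, 20], gcd = 4
Change: index 3, 20 -> 53
gcd of the OTHER numbers (without index 3): gcd([12, 12, 8, 20]) = 4
New gcd = gcd(g_others, new_val) = gcd(4, 53) = 1

Answer: 1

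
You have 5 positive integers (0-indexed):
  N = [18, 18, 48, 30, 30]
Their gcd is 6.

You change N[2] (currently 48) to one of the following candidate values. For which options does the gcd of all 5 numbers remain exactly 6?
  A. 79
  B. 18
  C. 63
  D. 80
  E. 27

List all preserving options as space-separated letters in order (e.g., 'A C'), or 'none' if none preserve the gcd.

Answer: B

Derivation:
Old gcd = 6; gcd of others (without N[2]) = 6
New gcd for candidate v: gcd(6, v). Preserves old gcd iff gcd(6, v) = 6.
  Option A: v=79, gcd(6,79)=1 -> changes
  Option B: v=18, gcd(6,18)=6 -> preserves
  Option C: v=63, gcd(6,63)=3 -> changes
  Option D: v=80, gcd(6,80)=2 -> changes
  Option E: v=27, gcd(6,27)=3 -> changes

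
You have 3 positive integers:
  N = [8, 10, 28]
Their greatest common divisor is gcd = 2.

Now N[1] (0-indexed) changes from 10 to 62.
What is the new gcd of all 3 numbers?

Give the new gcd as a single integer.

Answer: 2

Derivation:
Numbers: [8, 10, 28], gcd = 2
Change: index 1, 10 -> 62
gcd of the OTHER numbers (without index 1): gcd([8, 28]) = 4
New gcd = gcd(g_others, new_val) = gcd(4, 62) = 2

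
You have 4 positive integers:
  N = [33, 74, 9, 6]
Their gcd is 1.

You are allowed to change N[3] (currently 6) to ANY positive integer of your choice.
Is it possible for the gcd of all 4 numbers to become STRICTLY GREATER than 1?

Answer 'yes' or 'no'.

Answer: no

Derivation:
Current gcd = 1
gcd of all OTHER numbers (without N[3]=6): gcd([33, 74, 9]) = 1
The new gcd after any change is gcd(1, new_value).
This can be at most 1.
Since 1 = old gcd 1, the gcd can only stay the same or decrease.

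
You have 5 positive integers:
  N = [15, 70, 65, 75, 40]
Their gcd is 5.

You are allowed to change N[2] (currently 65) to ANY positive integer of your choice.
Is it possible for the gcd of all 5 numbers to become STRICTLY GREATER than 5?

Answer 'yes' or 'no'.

Answer: no

Derivation:
Current gcd = 5
gcd of all OTHER numbers (without N[2]=65): gcd([15, 70, 75, 40]) = 5
The new gcd after any change is gcd(5, new_value).
This can be at most 5.
Since 5 = old gcd 5, the gcd can only stay the same or decrease.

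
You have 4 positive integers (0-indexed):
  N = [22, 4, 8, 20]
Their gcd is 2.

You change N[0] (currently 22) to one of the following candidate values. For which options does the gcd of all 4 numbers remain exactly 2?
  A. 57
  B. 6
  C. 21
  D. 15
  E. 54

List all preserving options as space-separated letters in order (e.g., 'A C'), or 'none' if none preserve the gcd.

Answer: B E

Derivation:
Old gcd = 2; gcd of others (without N[0]) = 4
New gcd for candidate v: gcd(4, v). Preserves old gcd iff gcd(4, v) = 2.
  Option A: v=57, gcd(4,57)=1 -> changes
  Option B: v=6, gcd(4,6)=2 -> preserves
  Option C: v=21, gcd(4,21)=1 -> changes
  Option D: v=15, gcd(4,15)=1 -> changes
  Option E: v=54, gcd(4,54)=2 -> preserves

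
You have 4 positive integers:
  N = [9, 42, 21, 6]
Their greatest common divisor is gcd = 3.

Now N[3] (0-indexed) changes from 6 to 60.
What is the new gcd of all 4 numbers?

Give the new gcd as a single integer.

Numbers: [9, 42, 21, 6], gcd = 3
Change: index 3, 6 -> 60
gcd of the OTHER numbers (without index 3): gcd([9, 42, 21]) = 3
New gcd = gcd(g_others, new_val) = gcd(3, 60) = 3

Answer: 3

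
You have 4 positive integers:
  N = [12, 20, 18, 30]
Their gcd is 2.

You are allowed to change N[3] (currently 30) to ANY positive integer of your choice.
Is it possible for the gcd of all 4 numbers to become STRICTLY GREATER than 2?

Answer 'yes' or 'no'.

Current gcd = 2
gcd of all OTHER numbers (without N[3]=30): gcd([12, 20, 18]) = 2
The new gcd after any change is gcd(2, new_value).
This can be at most 2.
Since 2 = old gcd 2, the gcd can only stay the same or decrease.

Answer: no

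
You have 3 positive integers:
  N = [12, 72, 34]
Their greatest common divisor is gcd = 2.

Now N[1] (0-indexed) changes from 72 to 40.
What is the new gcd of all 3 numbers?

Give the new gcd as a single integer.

Answer: 2

Derivation:
Numbers: [12, 72, 34], gcd = 2
Change: index 1, 72 -> 40
gcd of the OTHER numbers (without index 1): gcd([12, 34]) = 2
New gcd = gcd(g_others, new_val) = gcd(2, 40) = 2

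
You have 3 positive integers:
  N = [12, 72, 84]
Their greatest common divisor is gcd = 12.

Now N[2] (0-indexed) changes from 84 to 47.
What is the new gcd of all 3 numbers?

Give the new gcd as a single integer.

Numbers: [12, 72, 84], gcd = 12
Change: index 2, 84 -> 47
gcd of the OTHER numbers (without index 2): gcd([12, 72]) = 12
New gcd = gcd(g_others, new_val) = gcd(12, 47) = 1

Answer: 1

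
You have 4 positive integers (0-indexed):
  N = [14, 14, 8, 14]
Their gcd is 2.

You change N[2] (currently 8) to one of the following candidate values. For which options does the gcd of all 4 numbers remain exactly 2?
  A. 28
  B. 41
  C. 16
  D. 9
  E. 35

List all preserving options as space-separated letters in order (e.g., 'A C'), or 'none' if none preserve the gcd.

Old gcd = 2; gcd of others (without N[2]) = 14
New gcd for candidate v: gcd(14, v). Preserves old gcd iff gcd(14, v) = 2.
  Option A: v=28, gcd(14,28)=14 -> changes
  Option B: v=41, gcd(14,41)=1 -> changes
  Option C: v=16, gcd(14,16)=2 -> preserves
  Option D: v=9, gcd(14,9)=1 -> changes
  Option E: v=35, gcd(14,35)=7 -> changes

Answer: C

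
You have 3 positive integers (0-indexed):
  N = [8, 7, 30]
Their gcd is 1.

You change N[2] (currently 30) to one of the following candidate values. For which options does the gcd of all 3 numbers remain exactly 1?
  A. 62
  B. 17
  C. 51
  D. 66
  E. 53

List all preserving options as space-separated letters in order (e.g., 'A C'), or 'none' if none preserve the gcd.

Old gcd = 1; gcd of others (without N[2]) = 1
New gcd for candidate v: gcd(1, v). Preserves old gcd iff gcd(1, v) = 1.
  Option A: v=62, gcd(1,62)=1 -> preserves
  Option B: v=17, gcd(1,17)=1 -> preserves
  Option C: v=51, gcd(1,51)=1 -> preserves
  Option D: v=66, gcd(1,66)=1 -> preserves
  Option E: v=53, gcd(1,53)=1 -> preserves

Answer: A B C D E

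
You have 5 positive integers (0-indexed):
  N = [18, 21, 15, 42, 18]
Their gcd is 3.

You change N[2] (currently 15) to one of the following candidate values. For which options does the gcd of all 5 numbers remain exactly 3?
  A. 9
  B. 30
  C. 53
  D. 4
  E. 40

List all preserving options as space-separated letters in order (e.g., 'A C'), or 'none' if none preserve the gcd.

Answer: A B

Derivation:
Old gcd = 3; gcd of others (without N[2]) = 3
New gcd for candidate v: gcd(3, v). Preserves old gcd iff gcd(3, v) = 3.
  Option A: v=9, gcd(3,9)=3 -> preserves
  Option B: v=30, gcd(3,30)=3 -> preserves
  Option C: v=53, gcd(3,53)=1 -> changes
  Option D: v=4, gcd(3,4)=1 -> changes
  Option E: v=40, gcd(3,40)=1 -> changes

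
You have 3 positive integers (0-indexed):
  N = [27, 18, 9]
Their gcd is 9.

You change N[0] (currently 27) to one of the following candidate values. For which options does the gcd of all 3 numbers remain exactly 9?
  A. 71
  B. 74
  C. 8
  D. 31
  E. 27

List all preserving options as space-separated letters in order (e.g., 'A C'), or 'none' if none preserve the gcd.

Answer: E

Derivation:
Old gcd = 9; gcd of others (without N[0]) = 9
New gcd for candidate v: gcd(9, v). Preserves old gcd iff gcd(9, v) = 9.
  Option A: v=71, gcd(9,71)=1 -> changes
  Option B: v=74, gcd(9,74)=1 -> changes
  Option C: v=8, gcd(9,8)=1 -> changes
  Option D: v=31, gcd(9,31)=1 -> changes
  Option E: v=27, gcd(9,27)=9 -> preserves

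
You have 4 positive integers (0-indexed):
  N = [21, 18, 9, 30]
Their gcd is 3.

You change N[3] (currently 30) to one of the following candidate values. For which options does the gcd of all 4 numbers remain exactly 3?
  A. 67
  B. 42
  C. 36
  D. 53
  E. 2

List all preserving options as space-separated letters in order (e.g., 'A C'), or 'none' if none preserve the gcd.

Old gcd = 3; gcd of others (without N[3]) = 3
New gcd for candidate v: gcd(3, v). Preserves old gcd iff gcd(3, v) = 3.
  Option A: v=67, gcd(3,67)=1 -> changes
  Option B: v=42, gcd(3,42)=3 -> preserves
  Option C: v=36, gcd(3,36)=3 -> preserves
  Option D: v=53, gcd(3,53)=1 -> changes
  Option E: v=2, gcd(3,2)=1 -> changes

Answer: B C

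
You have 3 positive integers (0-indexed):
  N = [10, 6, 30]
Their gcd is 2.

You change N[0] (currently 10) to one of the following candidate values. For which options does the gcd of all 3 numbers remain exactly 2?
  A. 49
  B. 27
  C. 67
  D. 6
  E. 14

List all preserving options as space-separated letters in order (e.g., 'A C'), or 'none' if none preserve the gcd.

Old gcd = 2; gcd of others (without N[0]) = 6
New gcd for candidate v: gcd(6, v). Preserves old gcd iff gcd(6, v) = 2.
  Option A: v=49, gcd(6,49)=1 -> changes
  Option B: v=27, gcd(6,27)=3 -> changes
  Option C: v=67, gcd(6,67)=1 -> changes
  Option D: v=6, gcd(6,6)=6 -> changes
  Option E: v=14, gcd(6,14)=2 -> preserves

Answer: E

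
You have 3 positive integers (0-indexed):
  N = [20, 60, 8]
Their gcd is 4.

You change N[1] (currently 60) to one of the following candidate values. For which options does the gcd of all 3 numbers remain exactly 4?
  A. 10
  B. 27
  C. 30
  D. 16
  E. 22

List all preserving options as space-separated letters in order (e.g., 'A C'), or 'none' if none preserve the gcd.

Answer: D

Derivation:
Old gcd = 4; gcd of others (without N[1]) = 4
New gcd for candidate v: gcd(4, v). Preserves old gcd iff gcd(4, v) = 4.
  Option A: v=10, gcd(4,10)=2 -> changes
  Option B: v=27, gcd(4,27)=1 -> changes
  Option C: v=30, gcd(4,30)=2 -> changes
  Option D: v=16, gcd(4,16)=4 -> preserves
  Option E: v=22, gcd(4,22)=2 -> changes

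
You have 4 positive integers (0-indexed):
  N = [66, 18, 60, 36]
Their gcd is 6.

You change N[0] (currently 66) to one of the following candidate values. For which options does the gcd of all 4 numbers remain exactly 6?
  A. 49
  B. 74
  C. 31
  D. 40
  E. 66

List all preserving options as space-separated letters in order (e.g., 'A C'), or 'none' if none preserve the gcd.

Answer: E

Derivation:
Old gcd = 6; gcd of others (without N[0]) = 6
New gcd for candidate v: gcd(6, v). Preserves old gcd iff gcd(6, v) = 6.
  Option A: v=49, gcd(6,49)=1 -> changes
  Option B: v=74, gcd(6,74)=2 -> changes
  Option C: v=31, gcd(6,31)=1 -> changes
  Option D: v=40, gcd(6,40)=2 -> changes
  Option E: v=66, gcd(6,66)=6 -> preserves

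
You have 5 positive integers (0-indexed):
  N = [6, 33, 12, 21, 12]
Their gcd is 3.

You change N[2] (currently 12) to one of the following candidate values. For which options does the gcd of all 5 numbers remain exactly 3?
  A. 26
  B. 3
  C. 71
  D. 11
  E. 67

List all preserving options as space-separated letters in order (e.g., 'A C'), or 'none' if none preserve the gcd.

Old gcd = 3; gcd of others (without N[2]) = 3
New gcd for candidate v: gcd(3, v). Preserves old gcd iff gcd(3, v) = 3.
  Option A: v=26, gcd(3,26)=1 -> changes
  Option B: v=3, gcd(3,3)=3 -> preserves
  Option C: v=71, gcd(3,71)=1 -> changes
  Option D: v=11, gcd(3,11)=1 -> changes
  Option E: v=67, gcd(3,67)=1 -> changes

Answer: B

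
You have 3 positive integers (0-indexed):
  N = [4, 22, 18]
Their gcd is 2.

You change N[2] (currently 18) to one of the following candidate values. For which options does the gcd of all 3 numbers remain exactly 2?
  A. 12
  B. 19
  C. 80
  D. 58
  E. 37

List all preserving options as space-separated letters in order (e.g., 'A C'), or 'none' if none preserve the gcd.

Answer: A C D

Derivation:
Old gcd = 2; gcd of others (without N[2]) = 2
New gcd for candidate v: gcd(2, v). Preserves old gcd iff gcd(2, v) = 2.
  Option A: v=12, gcd(2,12)=2 -> preserves
  Option B: v=19, gcd(2,19)=1 -> changes
  Option C: v=80, gcd(2,80)=2 -> preserves
  Option D: v=58, gcd(2,58)=2 -> preserves
  Option E: v=37, gcd(2,37)=1 -> changes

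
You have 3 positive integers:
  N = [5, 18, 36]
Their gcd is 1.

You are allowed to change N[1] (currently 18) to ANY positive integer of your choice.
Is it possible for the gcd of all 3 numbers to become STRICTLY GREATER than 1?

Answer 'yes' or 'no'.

Answer: no

Derivation:
Current gcd = 1
gcd of all OTHER numbers (without N[1]=18): gcd([5, 36]) = 1
The new gcd after any change is gcd(1, new_value).
This can be at most 1.
Since 1 = old gcd 1, the gcd can only stay the same or decrease.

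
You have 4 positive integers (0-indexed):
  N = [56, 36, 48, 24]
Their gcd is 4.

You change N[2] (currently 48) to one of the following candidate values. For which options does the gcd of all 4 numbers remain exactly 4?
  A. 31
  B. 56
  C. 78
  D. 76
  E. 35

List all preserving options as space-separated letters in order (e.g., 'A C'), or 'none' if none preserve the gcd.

Answer: B D

Derivation:
Old gcd = 4; gcd of others (without N[2]) = 4
New gcd for candidate v: gcd(4, v). Preserves old gcd iff gcd(4, v) = 4.
  Option A: v=31, gcd(4,31)=1 -> changes
  Option B: v=56, gcd(4,56)=4 -> preserves
  Option C: v=78, gcd(4,78)=2 -> changes
  Option D: v=76, gcd(4,76)=4 -> preserves
  Option E: v=35, gcd(4,35)=1 -> changes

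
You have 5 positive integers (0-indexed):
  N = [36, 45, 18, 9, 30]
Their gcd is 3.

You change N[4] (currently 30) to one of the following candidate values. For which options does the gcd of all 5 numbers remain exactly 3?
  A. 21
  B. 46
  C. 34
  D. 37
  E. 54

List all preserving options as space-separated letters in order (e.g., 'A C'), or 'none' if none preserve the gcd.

Old gcd = 3; gcd of others (without N[4]) = 9
New gcd for candidate v: gcd(9, v). Preserves old gcd iff gcd(9, v) = 3.
  Option A: v=21, gcd(9,21)=3 -> preserves
  Option B: v=46, gcd(9,46)=1 -> changes
  Option C: v=34, gcd(9,34)=1 -> changes
  Option D: v=37, gcd(9,37)=1 -> changes
  Option E: v=54, gcd(9,54)=9 -> changes

Answer: A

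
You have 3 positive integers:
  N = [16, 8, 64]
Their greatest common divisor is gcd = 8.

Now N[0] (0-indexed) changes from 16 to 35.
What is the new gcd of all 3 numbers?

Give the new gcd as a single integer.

Numbers: [16, 8, 64], gcd = 8
Change: index 0, 16 -> 35
gcd of the OTHER numbers (without index 0): gcd([8, 64]) = 8
New gcd = gcd(g_others, new_val) = gcd(8, 35) = 1

Answer: 1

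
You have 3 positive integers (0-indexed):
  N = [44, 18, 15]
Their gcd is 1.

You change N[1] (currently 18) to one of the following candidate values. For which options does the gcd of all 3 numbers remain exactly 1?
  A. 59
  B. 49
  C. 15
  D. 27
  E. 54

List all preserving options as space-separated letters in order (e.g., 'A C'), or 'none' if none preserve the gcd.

Old gcd = 1; gcd of others (without N[1]) = 1
New gcd for candidate v: gcd(1, v). Preserves old gcd iff gcd(1, v) = 1.
  Option A: v=59, gcd(1,59)=1 -> preserves
  Option B: v=49, gcd(1,49)=1 -> preserves
  Option C: v=15, gcd(1,15)=1 -> preserves
  Option D: v=27, gcd(1,27)=1 -> preserves
  Option E: v=54, gcd(1,54)=1 -> preserves

Answer: A B C D E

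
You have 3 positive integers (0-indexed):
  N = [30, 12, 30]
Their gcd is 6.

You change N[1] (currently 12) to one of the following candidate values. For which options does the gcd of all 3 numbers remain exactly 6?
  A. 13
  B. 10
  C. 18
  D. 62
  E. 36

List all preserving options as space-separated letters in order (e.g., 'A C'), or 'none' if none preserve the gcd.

Answer: C E

Derivation:
Old gcd = 6; gcd of others (without N[1]) = 30
New gcd for candidate v: gcd(30, v). Preserves old gcd iff gcd(30, v) = 6.
  Option A: v=13, gcd(30,13)=1 -> changes
  Option B: v=10, gcd(30,10)=10 -> changes
  Option C: v=18, gcd(30,18)=6 -> preserves
  Option D: v=62, gcd(30,62)=2 -> changes
  Option E: v=36, gcd(30,36)=6 -> preserves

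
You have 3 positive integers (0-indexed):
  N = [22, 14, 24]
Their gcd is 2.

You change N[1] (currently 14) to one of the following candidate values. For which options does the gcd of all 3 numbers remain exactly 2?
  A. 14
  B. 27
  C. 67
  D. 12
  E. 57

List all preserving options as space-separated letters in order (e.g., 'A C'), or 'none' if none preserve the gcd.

Answer: A D

Derivation:
Old gcd = 2; gcd of others (without N[1]) = 2
New gcd for candidate v: gcd(2, v). Preserves old gcd iff gcd(2, v) = 2.
  Option A: v=14, gcd(2,14)=2 -> preserves
  Option B: v=27, gcd(2,27)=1 -> changes
  Option C: v=67, gcd(2,67)=1 -> changes
  Option D: v=12, gcd(2,12)=2 -> preserves
  Option E: v=57, gcd(2,57)=1 -> changes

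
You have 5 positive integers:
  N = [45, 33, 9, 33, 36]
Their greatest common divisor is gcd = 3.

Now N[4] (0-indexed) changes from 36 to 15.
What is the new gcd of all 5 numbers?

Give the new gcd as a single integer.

Answer: 3

Derivation:
Numbers: [45, 33, 9, 33, 36], gcd = 3
Change: index 4, 36 -> 15
gcd of the OTHER numbers (without index 4): gcd([45, 33, 9, 33]) = 3
New gcd = gcd(g_others, new_val) = gcd(3, 15) = 3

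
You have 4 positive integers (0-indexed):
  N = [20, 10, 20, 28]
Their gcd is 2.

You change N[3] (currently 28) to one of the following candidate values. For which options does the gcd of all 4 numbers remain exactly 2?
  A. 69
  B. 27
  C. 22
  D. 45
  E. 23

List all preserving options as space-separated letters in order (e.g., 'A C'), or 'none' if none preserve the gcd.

Answer: C

Derivation:
Old gcd = 2; gcd of others (without N[3]) = 10
New gcd for candidate v: gcd(10, v). Preserves old gcd iff gcd(10, v) = 2.
  Option A: v=69, gcd(10,69)=1 -> changes
  Option B: v=27, gcd(10,27)=1 -> changes
  Option C: v=22, gcd(10,22)=2 -> preserves
  Option D: v=45, gcd(10,45)=5 -> changes
  Option E: v=23, gcd(10,23)=1 -> changes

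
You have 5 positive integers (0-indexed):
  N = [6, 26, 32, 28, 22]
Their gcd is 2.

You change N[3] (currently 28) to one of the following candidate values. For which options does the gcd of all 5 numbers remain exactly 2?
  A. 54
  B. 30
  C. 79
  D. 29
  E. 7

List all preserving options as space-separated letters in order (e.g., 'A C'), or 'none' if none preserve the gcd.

Old gcd = 2; gcd of others (without N[3]) = 2
New gcd for candidate v: gcd(2, v). Preserves old gcd iff gcd(2, v) = 2.
  Option A: v=54, gcd(2,54)=2 -> preserves
  Option B: v=30, gcd(2,30)=2 -> preserves
  Option C: v=79, gcd(2,79)=1 -> changes
  Option D: v=29, gcd(2,29)=1 -> changes
  Option E: v=7, gcd(2,7)=1 -> changes

Answer: A B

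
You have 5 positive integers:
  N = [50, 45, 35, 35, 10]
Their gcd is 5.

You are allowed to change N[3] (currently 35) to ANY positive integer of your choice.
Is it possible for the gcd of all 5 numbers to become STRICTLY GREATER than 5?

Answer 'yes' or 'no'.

Answer: no

Derivation:
Current gcd = 5
gcd of all OTHER numbers (without N[3]=35): gcd([50, 45, 35, 10]) = 5
The new gcd after any change is gcd(5, new_value).
This can be at most 5.
Since 5 = old gcd 5, the gcd can only stay the same or decrease.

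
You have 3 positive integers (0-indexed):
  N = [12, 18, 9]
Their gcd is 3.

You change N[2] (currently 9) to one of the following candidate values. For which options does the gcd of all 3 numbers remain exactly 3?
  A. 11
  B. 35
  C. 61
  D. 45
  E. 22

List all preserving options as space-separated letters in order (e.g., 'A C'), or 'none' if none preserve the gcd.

Old gcd = 3; gcd of others (without N[2]) = 6
New gcd for candidate v: gcd(6, v). Preserves old gcd iff gcd(6, v) = 3.
  Option A: v=11, gcd(6,11)=1 -> changes
  Option B: v=35, gcd(6,35)=1 -> changes
  Option C: v=61, gcd(6,61)=1 -> changes
  Option D: v=45, gcd(6,45)=3 -> preserves
  Option E: v=22, gcd(6,22)=2 -> changes

Answer: D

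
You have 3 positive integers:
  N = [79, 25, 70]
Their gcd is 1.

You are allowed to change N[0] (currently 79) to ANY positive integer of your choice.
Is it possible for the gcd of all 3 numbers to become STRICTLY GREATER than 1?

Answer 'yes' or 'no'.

Answer: yes

Derivation:
Current gcd = 1
gcd of all OTHER numbers (without N[0]=79): gcd([25, 70]) = 5
The new gcd after any change is gcd(5, new_value).
This can be at most 5.
Since 5 > old gcd 1, the gcd CAN increase (e.g., set N[0] = 5).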